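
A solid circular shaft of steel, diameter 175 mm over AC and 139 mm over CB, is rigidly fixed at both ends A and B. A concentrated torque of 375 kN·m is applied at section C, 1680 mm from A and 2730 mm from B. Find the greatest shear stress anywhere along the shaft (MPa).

Compatibility: T_A·a/J_AC = T_B·b/J_CB with T_A + T_B = T₀.
J_AC = 9.21×10^-5 m⁴, J_CB = 3.66×10^-5 m⁴, so T_A = T₀·(J_AC/a)/((J_AC/a)+(J_CB/b)) = 301200 N·m, T_B = 73780 N·m.
τ in each portion: τ_AC = 2.86×10^8 Pa, τ_CB = 1.40×10^8 Pa; maximum is in AC.
τ_max = T_AC·r/J = 301200·0.0875/9.21×10^-5 = 2.862×10^8 Pa.

286 MPa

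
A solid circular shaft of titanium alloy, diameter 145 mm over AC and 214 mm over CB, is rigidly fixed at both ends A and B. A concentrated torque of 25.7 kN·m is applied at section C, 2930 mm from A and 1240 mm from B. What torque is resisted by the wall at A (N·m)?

2100 N·m

Compatibility: T_A·a/J_AC = T_B·b/J_CB with T_A + T_B = T₀.
J_AC = 4.34×10^-5 m⁴, J_CB = 2.06×10^-4 m⁴, so T_A = T₀·(J_AC/a)/((J_AC/a)+(J_CB/b)) = 2105 N·m, T_B = 23600 N·m.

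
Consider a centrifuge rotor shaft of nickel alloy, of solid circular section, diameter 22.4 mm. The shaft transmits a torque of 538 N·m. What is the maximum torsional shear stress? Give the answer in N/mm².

244 N/mm²

J = πd⁴/32 = π(0.0224)⁴/32 = 2.472×10^-8 m⁴.
τ_max = T·r/J = 538.0 × 0.0112 / 2.472×10^-8 = 2.438×10^8 Pa.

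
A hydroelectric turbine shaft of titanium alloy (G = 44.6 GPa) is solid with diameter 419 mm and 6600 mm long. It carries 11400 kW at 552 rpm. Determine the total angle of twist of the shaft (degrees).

ω = 2π·552/60 = 57.81 rad/s, so T = P/ω = 11400×10³ / 57.81 = 197200 N·m.
J = πd⁴/32 = π(0.419)⁴/32 = 3.026×10^-3 m⁴.
θ = T·L/(G·J) = 197200 × 6.60 / (44.6×10⁹ × 3.026×10^-3) = 9.645×10^-3 rad.

0.553°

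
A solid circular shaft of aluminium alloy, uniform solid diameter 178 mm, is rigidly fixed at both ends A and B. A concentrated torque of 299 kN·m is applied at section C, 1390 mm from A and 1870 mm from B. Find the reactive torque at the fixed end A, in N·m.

172000 N·m

With uniform GJ and both ends fixed, compatibility θ_AC = θ_CB gives T_A·a = T_B·b, together with T_A + T_B = T₀.
T_A = T₀·b/(a+b) = 299000·1870/3260 = 171500 N·m; T_B = 127500 N·m.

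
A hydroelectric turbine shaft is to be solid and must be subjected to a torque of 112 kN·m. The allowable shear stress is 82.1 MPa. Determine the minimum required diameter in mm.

191 mm

For a solid shaft τ_max = 16T/(πd³), so d = (16T/(π τ_allow))^(1/3) = (16·112000/(π·8.21×10^7))^(1/3) = 0.1908 m.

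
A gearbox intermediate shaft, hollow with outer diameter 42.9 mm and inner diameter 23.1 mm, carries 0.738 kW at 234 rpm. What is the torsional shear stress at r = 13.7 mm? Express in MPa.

ω = 2π·234/60 = 24.50 rad/s, so T = P/ω = 0.738×10³ / 24.50 = 30.12 N·m.
J = π(d_o⁴ − d_i⁴)/32 = π(0.0429⁴ − 0.0231⁴)/32 = 3.046×10^-7 m⁴.
Shear stress varies linearly with radius: τ = T·r/J = 30.12 × 0.0137 / 3.046×10^-7 = 1.355×10^6 Pa.

1.35 MPa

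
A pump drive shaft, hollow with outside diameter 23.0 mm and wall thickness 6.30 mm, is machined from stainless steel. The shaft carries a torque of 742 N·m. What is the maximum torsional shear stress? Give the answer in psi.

47000 psi

J = π(d_o⁴ − d_i⁴)/32 = π(0.0230⁴ − 0.0104⁴)/32 = 2.632×10^-8 m⁴.
τ_max = T·r/J = 742.0 × 0.0115 / 2.632×10^-8 = 3.241×10^8 Pa.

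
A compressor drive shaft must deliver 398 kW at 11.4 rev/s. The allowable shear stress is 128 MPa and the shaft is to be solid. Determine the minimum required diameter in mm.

ω = 2π·11.4 = 71.63 rad/s, so T = P/ω = 398×10³ / 71.63 = 5556 N·m.
For a solid shaft τ_max = 16T/(πd³), so d = (16T/(π τ_allow))^(1/3) = (16·5556/(π·1.28×10^8))^(1/3) = 0.06047 m.

60.5 mm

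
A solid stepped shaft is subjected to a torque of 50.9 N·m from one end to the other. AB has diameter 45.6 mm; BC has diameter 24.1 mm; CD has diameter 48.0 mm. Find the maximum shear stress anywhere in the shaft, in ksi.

2.69 ksi

Under the same torque, τ_max = 16T/(πd³) is largest where d is smallest — segment BC (d = 24.1 mm).
τ_max = 16·50.90/(π·(0.0241)³) = 1.852×10^7 Pa.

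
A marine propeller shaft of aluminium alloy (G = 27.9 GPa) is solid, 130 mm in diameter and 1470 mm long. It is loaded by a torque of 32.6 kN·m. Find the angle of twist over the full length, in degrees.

3.51°

J = πd⁴/32 = π(0.130)⁴/32 = 2.804×10^-5 m⁴.
θ = T·L/(G·J) = 32600 × 1.47 / (27.9×10⁹ × 2.804×10^-5) = 0.06126 rad.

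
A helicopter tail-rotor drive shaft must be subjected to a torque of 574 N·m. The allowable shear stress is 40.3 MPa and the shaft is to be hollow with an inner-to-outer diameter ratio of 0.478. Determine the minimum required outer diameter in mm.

42.5 mm

For a hollow shaft with d_i/d_o = 0.478: τ_max = 16T/(π d_o³ (1−k⁴)), so d_o = [16T/(π τ_allow (1−k⁴))]^(1/3) = [16·574.0/(π·4.03×10^7·0.9478)]^(1/3) = 0.04246 m.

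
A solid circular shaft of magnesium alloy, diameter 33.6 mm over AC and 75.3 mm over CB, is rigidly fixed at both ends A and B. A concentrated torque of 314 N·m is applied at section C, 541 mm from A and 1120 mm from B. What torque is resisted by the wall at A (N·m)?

23.8 N·m

Compatibility: T_A·a/J_AC = T_B·b/J_CB with T_A + T_B = T₀.
J_AC = 1.25×10^-7 m⁴, J_CB = 3.16×10^-6 m⁴, so T_A = T₀·(J_AC/a)/((J_AC/a)+(J_CB/b)) = 23.82 N·m, T_B = 290.2 N·m.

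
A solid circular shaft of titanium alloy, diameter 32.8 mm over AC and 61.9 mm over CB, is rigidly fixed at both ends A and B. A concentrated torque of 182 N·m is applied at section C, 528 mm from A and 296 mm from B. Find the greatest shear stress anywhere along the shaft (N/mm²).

Compatibility: T_A·a/J_AC = T_B·b/J_CB with T_A + T_B = T₀.
J_AC = 1.14×10^-7 m⁴, J_CB = 1.44×10^-6 m⁴, so T_A = T₀·(J_AC/a)/((J_AC/a)+(J_CB/b)) = 7.703 N·m, T_B = 174.3 N·m.
τ in each portion: τ_AC = 1.11×10^6 Pa, τ_CB = 3.74×10^6 Pa; maximum is in CB.
τ_max = T_CB·r/J = 174.3·0.0309/1.44×10^-6 = 3.743×10^6 Pa.

3.74 N/mm²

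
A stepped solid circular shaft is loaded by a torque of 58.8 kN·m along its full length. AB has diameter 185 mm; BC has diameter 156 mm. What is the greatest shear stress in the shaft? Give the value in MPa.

Under the same torque, τ_max = 16T/(πd³) is largest where d is smallest — segment BC (d = 156 mm).
τ_max = 16·58800/(π·(0.156)³) = 7.888×10^7 Pa.

78.9 MPa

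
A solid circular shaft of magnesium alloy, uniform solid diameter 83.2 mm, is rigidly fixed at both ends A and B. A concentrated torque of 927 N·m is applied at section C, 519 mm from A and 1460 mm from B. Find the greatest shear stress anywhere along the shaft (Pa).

6.05e6 Pa

With uniform GJ and both ends fixed, compatibility θ_AC = θ_CB gives T_A·a = T_B·b, together with T_A + T_B = T₀.
T_A = T₀·b/(a+b) = 927.0·1460/1979 = 683.9 N·m; T_B = 243.1 N·m.
τ in each portion: τ_AC = 6.05×10^6 Pa, τ_CB = 2.15×10^6 Pa; maximum is in AC.
τ_max = T_AC·r/J = 683.9·0.0416/4.70×10^-6 = 6.048×10^6 Pa.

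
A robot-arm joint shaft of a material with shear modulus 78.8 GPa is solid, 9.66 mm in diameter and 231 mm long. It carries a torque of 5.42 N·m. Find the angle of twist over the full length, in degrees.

1.06°

J = πd⁴/32 = π(0.00966)⁴/32 = 8.549×10^-10 m⁴.
θ = T·L/(G·J) = 5.420 × 0.231 / (78.8×10⁹ × 8.549×10^-10) = 0.01859 rad.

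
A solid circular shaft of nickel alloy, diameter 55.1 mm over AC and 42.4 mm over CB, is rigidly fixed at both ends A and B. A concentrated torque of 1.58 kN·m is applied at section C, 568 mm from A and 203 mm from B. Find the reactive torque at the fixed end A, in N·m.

Compatibility: T_A·a/J_AC = T_B·b/J_CB with T_A + T_B = T₀.
J_AC = 9.05×10^-7 m⁴, J_CB = 3.17×10^-7 m⁴, so T_A = T₀·(J_AC/a)/((J_AC/a)+(J_CB/b)) = 797.5 N·m, T_B = 782.5 N·m.

798 N·m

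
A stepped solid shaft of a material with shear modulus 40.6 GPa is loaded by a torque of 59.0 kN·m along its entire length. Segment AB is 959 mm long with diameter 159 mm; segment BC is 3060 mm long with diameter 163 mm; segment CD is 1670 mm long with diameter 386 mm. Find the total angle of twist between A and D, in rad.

J_AB = π(0.159)⁴/32 = 6.27×10^-5 m⁴; J_BC = π(0.163)⁴/32 = 6.93×10^-5 m⁴; J_CD = π(0.386)⁴/32 = 2.18×10^-3 m⁴.
θ = (T/G)·Σ L_i/J_i = (59000/40.6×10⁹)·(0.959/6.27×10^-5 + 3.06/6.93×10^-5 + 1.67/2.18×10^-3) = 0.08749 rad.

0.0875 rad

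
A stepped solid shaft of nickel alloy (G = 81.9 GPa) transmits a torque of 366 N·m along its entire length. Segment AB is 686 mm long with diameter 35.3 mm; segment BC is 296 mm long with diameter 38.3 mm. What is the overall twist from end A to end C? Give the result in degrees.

J_AB = π(0.0353)⁴/32 = 1.52×10^-7 m⁴; J_BC = π(0.0383)⁴/32 = 2.11×10^-7 m⁴.
θ = (T/G)·Σ L_i/J_i = (366.0/81.9×10⁹)·(0.686/1.52×10^-7 + 0.296/2.11×10^-7) = 0.02637 rad.

1.51°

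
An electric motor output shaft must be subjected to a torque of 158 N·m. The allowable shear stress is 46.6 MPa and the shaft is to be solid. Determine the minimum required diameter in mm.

25.8 mm

For a solid shaft τ_max = 16T/(πd³), so d = (16T/(π τ_allow))^(1/3) = (16·158.0/(π·4.66×10^7))^(1/3) = 0.02585 m.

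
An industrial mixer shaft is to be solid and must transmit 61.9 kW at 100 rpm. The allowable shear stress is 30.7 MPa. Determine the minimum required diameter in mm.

99.3 mm

ω = 2π·100/60 = 10.47 rad/s, so T = P/ω = 61.9×10³ / 10.47 = 5911 N·m.
For a solid shaft τ_max = 16T/(πd³), so d = (16T/(π τ_allow))^(1/3) = (16·5911/(π·3.07×10^7))^(1/3) = 0.09935 m.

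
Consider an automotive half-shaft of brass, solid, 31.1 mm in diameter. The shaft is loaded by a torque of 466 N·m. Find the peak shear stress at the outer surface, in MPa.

78.9 MPa

J = πd⁴/32 = π(0.0311)⁴/32 = 9.184×10^-8 m⁴.
τ_max = T·r/J = 466.0 × 0.0156 / 9.184×10^-8 = 7.890×10^7 Pa.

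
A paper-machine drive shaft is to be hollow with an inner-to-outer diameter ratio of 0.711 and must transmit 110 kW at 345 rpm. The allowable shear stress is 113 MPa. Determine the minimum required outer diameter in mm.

56.9 mm

ω = 2π·345/60 = 36.13 rad/s, so T = P/ω = 110×10³ / 36.13 = 3045 N·m.
For a hollow shaft with d_i/d_o = 0.711: τ_max = 16T/(π d_o³ (1−k⁴)), so d_o = [16T/(π τ_allow (1−k⁴))]^(1/3) = [16·3045/(π·1.13×10^8·0.7444)]^(1/3) = 0.05691 m.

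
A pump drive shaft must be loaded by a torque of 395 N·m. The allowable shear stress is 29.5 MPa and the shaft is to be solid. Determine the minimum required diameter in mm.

For a solid shaft τ_max = 16T/(πd³), so d = (16T/(π τ_allow))^(1/3) = (16·395.0/(π·2.95×10^7))^(1/3) = 0.04086 m.

40.9 mm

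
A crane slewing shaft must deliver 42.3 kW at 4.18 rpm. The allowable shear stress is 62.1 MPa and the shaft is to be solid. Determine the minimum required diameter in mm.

ω = 2π·4.18/60 = 0.4377 rad/s, so T = P/ω = 42.3×10³ / 0.4377 = 96640 N·m.
For a solid shaft τ_max = 16T/(πd³), so d = (16T/(π τ_allow))^(1/3) = (16·96640/(π·6.21×10^7))^(1/3) = 0.1994 m.

199 mm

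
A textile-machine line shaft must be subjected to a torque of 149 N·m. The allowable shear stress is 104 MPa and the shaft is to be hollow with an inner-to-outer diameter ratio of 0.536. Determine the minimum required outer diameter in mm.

For a hollow shaft with d_i/d_o = 0.536: τ_max = 16T/(π d_o³ (1−k⁴)), so d_o = [16T/(π τ_allow (1−k⁴))]^(1/3) = [16·149.0/(π·1.04×10^8·0.9175)]^(1/3) = 0.01996 m.

20.0 mm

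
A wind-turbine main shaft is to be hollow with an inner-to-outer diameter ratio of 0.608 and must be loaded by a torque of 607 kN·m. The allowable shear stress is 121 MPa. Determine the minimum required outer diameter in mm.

309 mm

For a hollow shaft with d_i/d_o = 0.608: τ_max = 16T/(π d_o³ (1−k⁴)), so d_o = [16T/(π τ_allow (1−k⁴))]^(1/3) = [16·607000/(π·1.21×10^8·0.8633)]^(1/3) = 0.3093 m.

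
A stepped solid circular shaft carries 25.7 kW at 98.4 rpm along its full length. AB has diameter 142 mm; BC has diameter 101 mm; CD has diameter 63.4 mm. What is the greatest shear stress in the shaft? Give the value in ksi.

7.23 ksi

ω = 2π·98.4/60 = 10.30 rad/s, so T = P/ω = 25.7×10³ / 10.30 = 2494 N·m.
Under the same torque, τ_max = 16T/(πd³) is largest where d is smallest — segment CD (d = 63.4 mm).
τ_max = 16·2494/(π·(0.0634)³) = 4.984×10^7 Pa.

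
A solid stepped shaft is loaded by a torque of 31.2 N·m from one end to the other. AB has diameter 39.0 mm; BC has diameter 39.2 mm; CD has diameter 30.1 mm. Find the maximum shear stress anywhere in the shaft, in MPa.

5.83 MPa

Under the same torque, τ_max = 16T/(πd³) is largest where d is smallest — segment CD (d = 30.1 mm).
τ_max = 16·31.20/(π·(0.0301)³) = 5.827×10^6 Pa.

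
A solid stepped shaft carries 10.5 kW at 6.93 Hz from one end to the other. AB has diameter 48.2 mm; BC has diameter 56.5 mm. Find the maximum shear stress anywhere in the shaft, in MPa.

11.0 MPa

ω = 2π·6.93 = 43.54 rad/s, so T = P/ω = 10.5×10³ / 43.54 = 241.1 N·m.
Under the same torque, τ_max = 16T/(πd³) is largest where d is smallest — segment AB (d = 48.2 mm).
τ_max = 16·241.1/(π·(0.0482)³) = 1.097×10^7 Pa.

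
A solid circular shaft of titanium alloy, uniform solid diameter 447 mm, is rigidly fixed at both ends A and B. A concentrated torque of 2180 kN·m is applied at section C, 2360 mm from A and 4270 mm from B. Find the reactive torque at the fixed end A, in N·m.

1.40e6 N·m

With uniform GJ and both ends fixed, compatibility θ_AC = θ_CB gives T_A·a = T_B·b, together with T_A + T_B = T₀.
T_A = T₀·b/(a+b) = 2.180e6·4270/6630 = 1.404e6 N·m; T_B = 776000 N·m.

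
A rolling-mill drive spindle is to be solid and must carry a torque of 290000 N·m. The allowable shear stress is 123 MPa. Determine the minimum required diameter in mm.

For a solid shaft τ_max = 16T/(πd³), so d = (16T/(π τ_allow))^(1/3) = (16·290000/(π·1.23×10^8))^(1/3) = 0.2290 m.

229 mm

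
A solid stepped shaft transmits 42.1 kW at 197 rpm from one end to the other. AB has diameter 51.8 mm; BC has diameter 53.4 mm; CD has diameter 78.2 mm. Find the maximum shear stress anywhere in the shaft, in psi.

ω = 2π·197/60 = 20.63 rad/s, so T = P/ω = 42.1×10³ / 20.63 = 2041 N·m.
Under the same torque, τ_max = 16T/(πd³) is largest where d is smallest — segment AB (d = 51.8 mm).
τ_max = 16·2041/(π·(0.0518)³) = 7.478×10^7 Pa.

10800 psi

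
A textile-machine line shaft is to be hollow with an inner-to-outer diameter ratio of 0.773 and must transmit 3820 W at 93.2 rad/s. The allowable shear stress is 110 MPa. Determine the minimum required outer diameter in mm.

ω = 93.2 rad/s, so T = P/ω = 3820 / 93.20 = 40.99 N·m.
For a hollow shaft with d_i/d_o = 0.773: τ_max = 16T/(π d_o³ (1−k⁴)), so d_o = [16T/(π τ_allow (1−k⁴))]^(1/3) = [16·40.99/(π·1.10×10^8·0.6430)]^(1/3) = 0.01434 m.

14.3 mm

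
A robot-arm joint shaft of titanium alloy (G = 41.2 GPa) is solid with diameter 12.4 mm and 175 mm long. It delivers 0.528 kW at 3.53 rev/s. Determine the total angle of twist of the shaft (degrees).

ω = 2π·3.53 = 22.18 rad/s, so T = P/ω = 0.528×10³ / 22.18 = 23.81 N·m.
J = πd⁴/32 = π(0.0124)⁴/32 = 2.321×10^-9 m⁴.
θ = T·L/(G·J) = 23.81 × 0.175 / (41.2×10⁹ × 2.321×10^-9) = 0.04356 rad.

2.50°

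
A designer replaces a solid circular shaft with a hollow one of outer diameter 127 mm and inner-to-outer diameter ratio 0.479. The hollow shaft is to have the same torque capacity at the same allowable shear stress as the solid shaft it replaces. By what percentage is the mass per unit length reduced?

20.1 %

Equal τ_max and T ⇒ the solid shaft needs d_s³ = d_o³(1−k⁴), so d_s = 127·(1−0.479⁴)^(1/3) = 124.7 mm.
Area ratio A_h/A_s = d_o²(1−k²)/d_s² = (1−k²)/(1−k⁴)^(2/3) = 0.7988.
Mass saving = 1 − 0.7988 = 20.1 %.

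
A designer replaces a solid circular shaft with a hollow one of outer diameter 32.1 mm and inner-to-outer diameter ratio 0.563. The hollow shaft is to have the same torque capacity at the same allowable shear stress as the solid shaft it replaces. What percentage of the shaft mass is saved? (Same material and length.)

Equal τ_max and T ⇒ the solid shaft needs d_s³ = d_o³(1−k⁴), so d_s = 32.1·(1−0.563⁴)^(1/3) = 30.99 mm.
Area ratio A_h/A_s = d_o²(1−k²)/d_s² = (1−k²)/(1−k⁴)^(2/3) = 0.7330.
Mass saving = 1 − 0.7330 = 26.7 %.

26.7 %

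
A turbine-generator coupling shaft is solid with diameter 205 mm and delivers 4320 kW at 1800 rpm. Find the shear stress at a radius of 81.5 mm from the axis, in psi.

ω = 2π·1800/60 = 188.5 rad/s, so T = P/ω = 4320×10³ / 188.5 = 22920 N·m.
J = πd⁴/32 = π(0.205)⁴/32 = 1.734×10^-4 m⁴.
Shear stress varies linearly with radius: τ = T·r/J = 22920 × 0.0815 / 1.734×10^-4 = 1.077×10^7 Pa.

1560 psi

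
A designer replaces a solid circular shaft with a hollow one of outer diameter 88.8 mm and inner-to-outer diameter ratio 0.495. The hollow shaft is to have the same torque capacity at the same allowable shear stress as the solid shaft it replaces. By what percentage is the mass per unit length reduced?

21.3 %

Equal τ_max and T ⇒ the solid shaft needs d_s³ = d_o³(1−k⁴), so d_s = 88.8·(1−0.495⁴)^(1/3) = 86.99 mm.
Area ratio A_h/A_s = d_o²(1−k²)/d_s² = (1−k²)/(1−k⁴)^(2/3) = 0.7868.
Mass saving = 1 − 0.7868 = 21.3 %.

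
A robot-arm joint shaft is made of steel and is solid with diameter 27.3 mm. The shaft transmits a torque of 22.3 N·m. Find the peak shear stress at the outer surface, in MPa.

J = πd⁴/32 = π(0.0273)⁴/32 = 5.453×10^-8 m⁴.
τ_max = T·r/J = 22.30 × 0.0137 / 5.453×10^-8 = 5.582×10^6 Pa.

5.58 MPa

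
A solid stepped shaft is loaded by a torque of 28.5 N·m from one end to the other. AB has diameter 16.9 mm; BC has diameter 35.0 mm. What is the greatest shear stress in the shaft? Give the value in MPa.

Under the same torque, τ_max = 16T/(πd³) is largest where d is smallest — segment AB (d = 16.9 mm).
τ_max = 16·28.50/(π·(0.0169)³) = 3.007×10^7 Pa.

30.1 MPa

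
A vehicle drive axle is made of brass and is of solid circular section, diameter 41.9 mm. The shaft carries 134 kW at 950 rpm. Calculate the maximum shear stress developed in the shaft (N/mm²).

93.3 N/mm²

ω = 2π·950/60 = 99.48 rad/s, so T = P/ω = 134×10³ / 99.48 = 1347 N·m.
J = πd⁴/32 = π(0.0419)⁴/32 = 3.026×10^-7 m⁴.
τ_max = T·r/J = 1347 × 0.0209 / 3.026×10^-7 = 9.326×10^7 Pa.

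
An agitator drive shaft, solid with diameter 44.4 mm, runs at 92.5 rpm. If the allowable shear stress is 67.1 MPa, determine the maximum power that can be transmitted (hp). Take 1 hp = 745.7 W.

15.0 hp

J = πd⁴/32 = π(0.0444)⁴/32 = 3.815×10^-7 m⁴.
T_max = τ_allow·J/r = 6.71×10^7 × 3.815×10^-7 / 0.0222 = 1153 N·m.
ω = 2π·92.5/60 = 9.687 rad/s, so P_max = T_max·ω = 1.117×10^4 W.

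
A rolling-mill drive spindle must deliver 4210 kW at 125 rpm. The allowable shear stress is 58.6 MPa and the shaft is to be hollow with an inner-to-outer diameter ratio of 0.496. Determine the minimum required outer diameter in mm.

ω = 2π·125/60 = 13.09 rad/s, so T = P/ω = 4210×10³ / 13.09 = 321600 N·m.
For a hollow shaft with d_i/d_o = 0.496: τ_max = 16T/(π d_o³ (1−k⁴)), so d_o = [16T/(π τ_allow (1−k⁴))]^(1/3) = [16·321600/(π·5.86×10^7·0.9395)]^(1/3) = 0.3099 m.

310 mm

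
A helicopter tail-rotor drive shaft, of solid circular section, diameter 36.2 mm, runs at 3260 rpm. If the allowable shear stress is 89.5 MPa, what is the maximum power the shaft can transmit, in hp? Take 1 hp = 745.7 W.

J = πd⁴/32 = π(0.0362)⁴/32 = 1.686×10^-7 m⁴.
T_max = τ_allow·J/r = 8.95×10^7 × 1.686×10^-7 / 0.0181 = 833.6 N·m.
ω = 2π·3260/60 = 341.4 rad/s, so P_max = T_max·ω = 2.846×10^5 W.

382 hp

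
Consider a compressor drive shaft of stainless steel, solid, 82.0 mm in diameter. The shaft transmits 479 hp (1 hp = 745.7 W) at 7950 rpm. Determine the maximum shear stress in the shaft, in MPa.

ω = 2π·7950/60 = 832.5 rad/s, so T = P/ω = 479×745.7 / 832.5 = 429.0 N·m.
J = πd⁴/32 = π(0.0820)⁴/32 = 4.439×10^-6 m⁴.
τ_max = T·r/J = 429.0 × 0.0410 / 4.439×10^-6 = 3.963×10^6 Pa.

3.96 MPa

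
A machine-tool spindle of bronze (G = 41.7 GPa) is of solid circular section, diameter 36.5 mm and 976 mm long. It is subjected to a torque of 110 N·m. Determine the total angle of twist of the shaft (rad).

J = πd⁴/32 = π(0.0365)⁴/32 = 1.742×10^-7 m⁴.
θ = T·L/(G·J) = 110.0 × 0.976 / (41.7×10⁹ × 1.742×10^-7) = 0.01478 rad.

0.0148 rad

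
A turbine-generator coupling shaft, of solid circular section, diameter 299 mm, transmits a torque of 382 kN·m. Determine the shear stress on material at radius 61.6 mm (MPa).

30.0 MPa

J = πd⁴/32 = π(0.299)⁴/32 = 7.847×10^-4 m⁴.
Shear stress varies linearly with radius: τ = T·r/J = 382000 × 0.0616 / 7.847×10^-4 = 2.999×10^7 Pa.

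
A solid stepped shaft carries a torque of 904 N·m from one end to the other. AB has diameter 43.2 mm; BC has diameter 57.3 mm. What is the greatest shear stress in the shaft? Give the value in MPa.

Under the same torque, τ_max = 16T/(πd³) is largest where d is smallest — segment AB (d = 43.2 mm).
τ_max = 16·904.0/(π·(0.0432)³) = 5.711×10^7 Pa.

57.1 MPa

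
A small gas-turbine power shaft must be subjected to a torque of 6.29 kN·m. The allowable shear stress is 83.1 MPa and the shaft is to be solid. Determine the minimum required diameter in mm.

72.8 mm

For a solid shaft τ_max = 16T/(πd³), so d = (16T/(π τ_allow))^(1/3) = (16·6290/(π·8.31×10^7))^(1/3) = 0.07278 m.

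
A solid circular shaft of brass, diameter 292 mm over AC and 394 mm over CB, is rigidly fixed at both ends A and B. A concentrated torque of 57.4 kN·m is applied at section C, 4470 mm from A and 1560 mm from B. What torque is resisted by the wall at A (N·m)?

5470 N·m

Compatibility: T_A·a/J_AC = T_B·b/J_CB with T_A + T_B = T₀.
J_AC = 7.14×10^-4 m⁴, J_CB = 2.37×10^-3 m⁴, so T_A = T₀·(J_AC/a)/((J_AC/a)+(J_CB/b)) = 5468 N·m, T_B = 51930 N·m.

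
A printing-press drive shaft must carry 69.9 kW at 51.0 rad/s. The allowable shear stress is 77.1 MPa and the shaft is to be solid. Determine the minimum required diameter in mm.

44.9 mm

ω = 51.0 rad/s, so T = P/ω = 69.9×10³ / 51.00 = 1371 N·m.
For a solid shaft τ_max = 16T/(πd³), so d = (16T/(π τ_allow))^(1/3) = (16·1371/(π·7.71×10^7))^(1/3) = 0.04490 m.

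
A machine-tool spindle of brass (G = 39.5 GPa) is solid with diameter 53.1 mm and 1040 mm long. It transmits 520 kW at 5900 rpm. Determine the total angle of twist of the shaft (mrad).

28.4 mrad

ω = 2π·5900/60 = 617.8 rad/s, so T = P/ω = 520×10³ / 617.8 = 841.6 N·m.
J = πd⁴/32 = π(0.0531)⁴/32 = 7.805×10^-7 m⁴.
θ = T·L/(G·J) = 841.6 × 1.04 / (39.5×10⁹ × 7.805×10^-7) = 0.02839 rad.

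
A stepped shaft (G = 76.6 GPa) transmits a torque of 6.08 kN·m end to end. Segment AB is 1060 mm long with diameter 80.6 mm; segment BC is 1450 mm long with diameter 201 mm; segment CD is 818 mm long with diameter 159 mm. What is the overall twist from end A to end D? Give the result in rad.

0.0221 rad

J_AB = π(0.0806)⁴/32 = 4.14×10^-6 m⁴; J_BC = π(0.201)⁴/32 = 1.60×10^-4 m⁴; J_CD = π(0.159)⁴/32 = 6.27×10^-5 m⁴.
θ = (T/G)·Σ L_i/J_i = (6080/76.6×10⁹)·(1.06/4.14×10^-6 + 1.45/1.60×10^-4 + 0.818/6.27×10^-5) = 0.02206 rad.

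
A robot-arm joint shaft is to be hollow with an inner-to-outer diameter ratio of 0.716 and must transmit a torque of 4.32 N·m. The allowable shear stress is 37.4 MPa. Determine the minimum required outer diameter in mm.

9.28 mm

For a hollow shaft with d_i/d_o = 0.716: τ_max = 16T/(π d_o³ (1−k⁴)), so d_o = [16T/(π τ_allow (1−k⁴))]^(1/3) = [16·4.320/(π·3.74×10^7·0.7372)]^(1/3) = 0.009275 m.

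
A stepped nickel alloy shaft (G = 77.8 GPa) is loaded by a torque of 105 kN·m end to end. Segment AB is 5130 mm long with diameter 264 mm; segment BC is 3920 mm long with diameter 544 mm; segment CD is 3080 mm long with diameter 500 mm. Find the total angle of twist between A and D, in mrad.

15.8 mrad

J_AB = π(0.264)⁴/32 = 4.77×10^-4 m⁴; J_BC = π(0.544)⁴/32 = 8.60×10^-3 m⁴; J_CD = π(0.500)⁴/32 = 6.14×10^-3 m⁴.
θ = (T/G)·Σ L_i/J_i = (105000/77.8×10⁹)·(5.13/4.77×10^-4 + 3.92/8.60×10^-3 + 3.08/6.14×10^-3) = 0.01581 rad.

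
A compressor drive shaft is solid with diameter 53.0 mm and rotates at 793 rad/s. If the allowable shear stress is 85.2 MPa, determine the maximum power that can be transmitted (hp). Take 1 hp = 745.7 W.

J = πd⁴/32 = π(0.0530)⁴/32 = 7.746×10^-7 m⁴.
T_max = τ_allow·J/r = 8.52×10^7 × 7.746×10^-7 / 0.0265 = 2491 N·m.
ω = 793 rad/s, so P_max = T_max·ω = 1.975×10^6 W.

2650 hp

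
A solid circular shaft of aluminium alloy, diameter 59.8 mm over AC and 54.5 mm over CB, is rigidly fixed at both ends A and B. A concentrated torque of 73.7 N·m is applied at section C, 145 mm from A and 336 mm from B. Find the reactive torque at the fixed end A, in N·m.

56.8 N·m

Compatibility: T_A·a/J_AC = T_B·b/J_CB with T_A + T_B = T₀.
J_AC = 1.26×10^-6 m⁴, J_CB = 8.66×10^-7 m⁴, so T_A = T₀·(J_AC/a)/((J_AC/a)+(J_CB/b)) = 56.79 N·m, T_B = 16.91 N·m.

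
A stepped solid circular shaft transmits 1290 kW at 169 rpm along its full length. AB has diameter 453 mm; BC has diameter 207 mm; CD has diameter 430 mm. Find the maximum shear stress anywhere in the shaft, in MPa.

ω = 2π·169/60 = 17.70 rad/s, so T = P/ω = 1290×10³ / 17.70 = 72890 N·m.
Under the same torque, τ_max = 16T/(πd³) is largest where d is smallest — segment BC (d = 207 mm).
τ_max = 16·72890/(π·(0.207)³) = 4.185×10^7 Pa.

41.9 MPa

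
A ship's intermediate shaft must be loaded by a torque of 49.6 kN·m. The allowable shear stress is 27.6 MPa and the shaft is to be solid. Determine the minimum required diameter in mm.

209 mm

For a solid shaft τ_max = 16T/(πd³), so d = (16T/(π τ_allow))^(1/3) = (16·49600/(π·2.76×10^7))^(1/3) = 0.2092 m.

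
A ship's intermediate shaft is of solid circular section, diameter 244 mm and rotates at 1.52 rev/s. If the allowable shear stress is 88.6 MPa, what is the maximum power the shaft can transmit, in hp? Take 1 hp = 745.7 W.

3240 hp

J = πd⁴/32 = π(0.244)⁴/32 = 3.480×10^-4 m⁴.
T_max = τ_allow·J/r = 8.86×10^7 × 3.480×10^-4 / 0.122 = 252700 N·m.
ω = 2π·1.52 = 9.550 rad/s, so P_max = T_max·ω = 2.414×10^6 W.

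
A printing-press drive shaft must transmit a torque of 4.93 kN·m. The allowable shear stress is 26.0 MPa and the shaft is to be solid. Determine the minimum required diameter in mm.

98.8 mm

For a solid shaft τ_max = 16T/(πd³), so d = (16T/(π τ_allow))^(1/3) = (16·4930/(π·2.60×10^7))^(1/3) = 0.09884 m.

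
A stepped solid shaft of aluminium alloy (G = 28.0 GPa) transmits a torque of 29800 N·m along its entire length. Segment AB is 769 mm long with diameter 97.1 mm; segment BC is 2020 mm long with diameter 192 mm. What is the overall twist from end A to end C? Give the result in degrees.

J_AB = π(0.0971)⁴/32 = 8.73×10^-6 m⁴; J_BC = π(0.192)⁴/32 = 1.33×10^-4 m⁴.
θ = (T/G)·Σ L_i/J_i = (29800/28.0×10⁹)·(0.769/8.73×10^-6 + 2.02/1.33×10^-4) = 0.1099 rad.

6.30°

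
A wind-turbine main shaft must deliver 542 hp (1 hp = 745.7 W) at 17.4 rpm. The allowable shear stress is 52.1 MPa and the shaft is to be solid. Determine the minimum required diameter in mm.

ω = 2π·17.4/60 = 1.822 rad/s, so T = P/ω = 542×745.7 / 1.822 = 221800 N·m.
For a solid shaft τ_max = 16T/(πd³), so d = (16T/(π τ_allow))^(1/3) = (16·221800/(π·5.21×10^7))^(1/3) = 0.2789 m.

279 mm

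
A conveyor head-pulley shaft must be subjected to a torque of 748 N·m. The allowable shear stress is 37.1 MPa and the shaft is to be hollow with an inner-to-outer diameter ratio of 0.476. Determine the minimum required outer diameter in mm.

47.7 mm

For a hollow shaft with d_i/d_o = 0.476: τ_max = 16T/(π d_o³ (1−k⁴)), so d_o = [16T/(π τ_allow (1−k⁴))]^(1/3) = [16·748.0/(π·3.71×10^7·0.9487)]^(1/3) = 0.04766 m.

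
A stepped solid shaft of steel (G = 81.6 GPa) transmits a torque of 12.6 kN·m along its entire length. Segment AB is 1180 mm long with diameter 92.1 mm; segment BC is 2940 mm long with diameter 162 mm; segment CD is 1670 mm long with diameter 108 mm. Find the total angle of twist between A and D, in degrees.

2.97°

J_AB = π(0.0921)⁴/32 = 7.06×10^-6 m⁴; J_BC = π(0.162)⁴/32 = 6.76×10^-5 m⁴; J_CD = π(0.108)⁴/32 = 1.34×10^-5 m⁴.
θ = (T/G)·Σ L_i/J_i = (12600/81.6×10⁹)·(1.18/7.06×10^-6 + 2.94/6.76×10^-5 + 1.67/1.34×10^-5) = 0.05181 rad.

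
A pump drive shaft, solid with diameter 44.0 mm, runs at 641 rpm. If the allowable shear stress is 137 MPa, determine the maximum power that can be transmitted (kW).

J = πd⁴/32 = π(0.0440)⁴/32 = 3.680×10^-7 m⁴.
T_max = τ_allow·J/r = 1.37×10^8 × 3.680×10^-7 / 0.0220 = 2291 N·m.
ω = 2π·641/60 = 67.13 rad/s, so P_max = T_max·ω = 1.538×10^5 W.

154 kW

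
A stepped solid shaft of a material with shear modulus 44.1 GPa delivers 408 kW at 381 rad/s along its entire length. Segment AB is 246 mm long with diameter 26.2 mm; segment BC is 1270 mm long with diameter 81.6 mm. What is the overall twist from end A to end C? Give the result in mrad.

ω = 381 rad/s, so T = P/ω = 408×10³ / 381.0 = 1071 N·m.
J_AB = π(0.0262)⁴/32 = 4.63×10^-8 m⁴; J_BC = π(0.0816)⁴/32 = 4.35×10^-6 m⁴.
θ = (T/G)·Σ L_i/J_i = (1071/44.1×10⁹)·(0.246/4.63×10^-8 + 1.27/4.35×10^-6) = 0.1362 rad.

136 mrad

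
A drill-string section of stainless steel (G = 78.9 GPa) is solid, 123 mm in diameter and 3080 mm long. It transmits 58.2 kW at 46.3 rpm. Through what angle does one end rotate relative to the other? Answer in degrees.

ω = 2π·46.3/60 = 4.849 rad/s, so T = P/ω = 58.2×10³ / 4.849 = 12000 N·m.
J = πd⁴/32 = π(0.123)⁴/32 = 2.247×10^-5 m⁴.
θ = T·L/(G·J) = 12000 × 3.08 / (78.9×10⁹ × 2.247×10^-5) = 0.02085 rad.

1.19°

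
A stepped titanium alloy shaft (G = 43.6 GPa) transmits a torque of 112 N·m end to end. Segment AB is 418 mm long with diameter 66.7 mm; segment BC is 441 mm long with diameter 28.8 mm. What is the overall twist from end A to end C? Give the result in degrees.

0.993°

J_AB = π(0.0667)⁴/32 = 1.94×10^-6 m⁴; J_BC = π(0.0288)⁴/32 = 6.75×10^-8 m⁴.
θ = (T/G)·Σ L_i/J_i = (112.0/43.6×10⁹)·(0.418/1.94×10^-6 + 0.441/6.75×10^-8) = 0.01733 rad.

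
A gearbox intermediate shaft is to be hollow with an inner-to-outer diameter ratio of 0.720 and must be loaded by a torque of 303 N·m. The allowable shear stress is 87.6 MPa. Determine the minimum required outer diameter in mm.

For a hollow shaft with d_i/d_o = 0.720: τ_max = 16T/(π d_o³ (1−k⁴)), so d_o = [16T/(π τ_allow (1−k⁴))]^(1/3) = [16·303.0/(π·8.76×10^7·0.7313)]^(1/3) = 0.02888 m.

28.9 mm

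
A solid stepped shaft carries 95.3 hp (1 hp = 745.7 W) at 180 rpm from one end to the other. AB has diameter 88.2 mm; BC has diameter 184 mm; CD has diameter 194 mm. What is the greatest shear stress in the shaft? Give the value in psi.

4060 psi

ω = 2π·180/60 = 18.85 rad/s, so T = P/ω = 95.3×745.7 / 18.85 = 3770 N·m.
Under the same torque, τ_max = 16T/(πd³) is largest where d is smallest — segment AB (d = 88.2 mm).
τ_max = 16·3770/(π·(0.0882)³) = 2.798×10^7 Pa.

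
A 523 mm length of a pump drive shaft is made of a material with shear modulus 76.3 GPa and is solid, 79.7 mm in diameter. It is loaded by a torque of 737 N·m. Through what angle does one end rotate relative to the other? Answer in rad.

0.00128 rad

J = πd⁴/32 = π(0.0797)⁴/32 = 3.961×10^-6 m⁴.
θ = T·L/(G·J) = 737.0 × 0.523 / (76.3×10⁹ × 3.961×10^-6) = 1.275×10^-3 rad.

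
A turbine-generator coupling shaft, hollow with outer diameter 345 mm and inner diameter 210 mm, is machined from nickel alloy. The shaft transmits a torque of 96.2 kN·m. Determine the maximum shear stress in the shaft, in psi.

2010 psi

J = π(d_o⁴ − d_i⁴)/32 = π(0.345⁴ − 0.210⁴)/32 = 1.200×10^-3 m⁴.
τ_max = T·r/J = 96200 × 0.172 / 1.200×10^-3 = 1.383×10^7 Pa.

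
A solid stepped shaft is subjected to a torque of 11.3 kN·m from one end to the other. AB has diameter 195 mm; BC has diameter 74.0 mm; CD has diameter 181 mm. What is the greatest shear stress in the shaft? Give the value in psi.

20600 psi

Under the same torque, τ_max = 16T/(πd³) is largest where d is smallest — segment BC (d = 74.0 mm).
τ_max = 16·11300/(π·(0.0740)³) = 1.420×10^8 Pa.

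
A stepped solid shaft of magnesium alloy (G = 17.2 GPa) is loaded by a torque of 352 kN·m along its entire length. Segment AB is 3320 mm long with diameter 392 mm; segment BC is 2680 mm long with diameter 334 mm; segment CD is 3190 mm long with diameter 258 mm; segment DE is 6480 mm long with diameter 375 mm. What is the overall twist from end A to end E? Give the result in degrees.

J_AB = π(0.392)⁴/32 = 2.32×10^-3 m⁴; J_BC = π(0.334)⁴/32 = 1.22×10^-3 m⁴; J_CD = π(0.258)⁴/32 = 4.35×10^-4 m⁴; J_DE = π(0.375)⁴/32 = 1.94×10^-3 m⁴.
θ = (T/G)·Σ L_i/J_i = (352000/17.2×10⁹)·(3.32/2.32×10^-3 + 2.68/1.22×10^-3 + 3.19/4.35×10^-4 + 6.48/1.94×10^-3) = 0.2926 rad.

16.8°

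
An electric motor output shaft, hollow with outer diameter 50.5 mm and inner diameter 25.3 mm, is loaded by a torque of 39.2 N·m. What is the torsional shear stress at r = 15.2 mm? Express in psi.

144 psi

J = π(d_o⁴ − d_i⁴)/32 = π(0.0505⁴ − 0.0253⁴)/32 = 5.983×10^-7 m⁴.
Shear stress varies linearly with radius: τ = T·r/J = 39.20 × 0.0152 / 5.983×10^-7 = 9.959×10^5 Pa.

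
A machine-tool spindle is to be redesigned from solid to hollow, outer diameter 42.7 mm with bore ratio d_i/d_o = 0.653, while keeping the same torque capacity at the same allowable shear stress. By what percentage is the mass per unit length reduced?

Equal τ_max and T ⇒ the solid shaft needs d_s³ = d_o³(1−k⁴), so d_s = 42.7·(1−0.653⁴)^(1/3) = 39.94 mm.
Area ratio A_h/A_s = d_o²(1−k²)/d_s² = (1−k²)/(1−k⁴)^(2/3) = 0.6557.
Mass saving = 1 − 0.6557 = 34.4 %.

34.4 %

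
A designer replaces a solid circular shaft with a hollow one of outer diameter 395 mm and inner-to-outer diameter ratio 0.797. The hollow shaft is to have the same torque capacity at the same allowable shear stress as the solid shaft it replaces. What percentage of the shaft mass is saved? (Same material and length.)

48.5 %

Equal τ_max and T ⇒ the solid shaft needs d_s³ = d_o³(1−k⁴), so d_s = 395·(1−0.797⁴)^(1/3) = 332.5 mm.
Area ratio A_h/A_s = d_o²(1−k²)/d_s² = (1−k²)/(1−k⁴)^(2/3) = 0.5148.
Mass saving = 1 − 0.5148 = 48.5 %.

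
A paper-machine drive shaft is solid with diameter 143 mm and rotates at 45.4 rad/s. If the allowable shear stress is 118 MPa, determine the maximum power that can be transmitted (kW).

3080 kW

J = πd⁴/32 = π(0.143)⁴/32 = 4.105×10^-5 m⁴.
T_max = τ_allow·J/r = 1.18×10^8 × 4.105×10^-5 / 0.0715 = 67750 N·m.
ω = 45.4 rad/s, so P_max = T_max·ω = 3.076×10^6 W.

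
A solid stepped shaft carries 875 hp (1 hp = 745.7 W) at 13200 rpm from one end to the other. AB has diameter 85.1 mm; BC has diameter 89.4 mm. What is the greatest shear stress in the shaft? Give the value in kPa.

ω = 2π·13200/60 = 1382 rad/s, so T = P/ω = 875×745.7 / 1382 = 472.0 N·m.
Under the same torque, τ_max = 16T/(πd³) is largest where d is smallest — segment AB (d = 85.1 mm).
τ_max = 16·472.0/(π·(0.0851)³) = 3.901×10^6 Pa.

3900 kPa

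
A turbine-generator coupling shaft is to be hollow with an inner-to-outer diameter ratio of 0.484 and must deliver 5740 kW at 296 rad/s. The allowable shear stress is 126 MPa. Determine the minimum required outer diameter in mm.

ω = 296 rad/s, so T = P/ω = 5740×10³ / 296.0 = 19390 N·m.
For a hollow shaft with d_i/d_o = 0.484: τ_max = 16T/(π d_o³ (1−k⁴)), so d_o = [16T/(π τ_allow (1−k⁴))]^(1/3) = [16·19390/(π·1.26×10^8·0.9451)]^(1/3) = 0.09395 m.

94.0 mm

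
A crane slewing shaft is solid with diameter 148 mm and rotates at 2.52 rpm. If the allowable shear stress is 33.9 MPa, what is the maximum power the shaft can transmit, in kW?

5.69 kW

J = πd⁴/32 = π(0.148)⁴/32 = 4.710×10^-5 m⁴.
T_max = τ_allow·J/r = 3.39×10^7 × 4.710×10^-5 / 0.0740 = 21580 N·m.
ω = 2π·2.52/60 = 0.2639 rad/s, so P_max = T_max·ω = 5694 W.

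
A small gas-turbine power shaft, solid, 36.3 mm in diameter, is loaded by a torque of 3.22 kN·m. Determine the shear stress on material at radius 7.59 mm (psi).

20800 psi

J = πd⁴/32 = π(0.0363)⁴/32 = 1.705×10^-7 m⁴.
Shear stress varies linearly with radius: τ = T·r/J = 3220 × 0.00759 / 1.705×10^-7 = 1.434×10^8 Pa.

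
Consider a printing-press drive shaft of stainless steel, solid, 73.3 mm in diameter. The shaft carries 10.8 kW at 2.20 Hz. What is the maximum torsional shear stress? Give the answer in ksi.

1.47 ksi

ω = 2π·2.20 = 13.82 rad/s, so T = P/ω = 10.8×10³ / 13.82 = 781.3 N·m.
J = πd⁴/32 = π(0.0733)⁴/32 = 2.834×10^-6 m⁴.
τ_max = T·r/J = 781.3 × 0.0367 / 2.834×10^-6 = 1.010×10^7 Pa.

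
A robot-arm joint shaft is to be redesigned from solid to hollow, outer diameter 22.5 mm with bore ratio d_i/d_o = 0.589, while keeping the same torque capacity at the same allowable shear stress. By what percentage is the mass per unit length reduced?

Equal τ_max and T ⇒ the solid shaft needs d_s³ = d_o³(1−k⁴), so d_s = 22.5·(1−0.589⁴)^(1/3) = 21.56 mm.
Area ratio A_h/A_s = d_o²(1−k²)/d_s² = (1−k²)/(1−k⁴)^(2/3) = 0.7114.
Mass saving = 1 − 0.7114 = 28.9 %.

28.9 %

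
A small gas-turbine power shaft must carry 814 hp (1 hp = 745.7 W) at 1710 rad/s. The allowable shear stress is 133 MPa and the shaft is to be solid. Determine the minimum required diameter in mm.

23.9 mm

ω = 1710 rad/s, so T = P/ω = 814×745.7 / 1710 = 355.0 N·m.
For a solid shaft τ_max = 16T/(πd³), so d = (16T/(π τ_allow))^(1/3) = (16·355.0/(π·1.33×10^8))^(1/3) = 0.02387 m.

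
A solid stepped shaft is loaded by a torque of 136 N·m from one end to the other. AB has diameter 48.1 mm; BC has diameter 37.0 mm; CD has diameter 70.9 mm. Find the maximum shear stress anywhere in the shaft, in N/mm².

Under the same torque, τ_max = 16T/(πd³) is largest where d is smallest — segment BC (d = 37.0 mm).
τ_max = 16·136.0/(π·(0.0370)³) = 1.367×10^7 Pa.

13.7 N/mm²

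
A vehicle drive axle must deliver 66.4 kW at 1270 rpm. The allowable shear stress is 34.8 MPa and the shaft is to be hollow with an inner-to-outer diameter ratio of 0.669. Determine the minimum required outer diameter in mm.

45.0 mm

ω = 2π·1270/60 = 133.0 rad/s, so T = P/ω = 66.4×10³ / 133.0 = 499.3 N·m.
For a hollow shaft with d_i/d_o = 0.669: τ_max = 16T/(π d_o³ (1−k⁴)), so d_o = [16T/(π τ_allow (1−k⁴))]^(1/3) = [16·499.3/(π·3.48×10^7·0.7997)]^(1/3) = 0.04504 m.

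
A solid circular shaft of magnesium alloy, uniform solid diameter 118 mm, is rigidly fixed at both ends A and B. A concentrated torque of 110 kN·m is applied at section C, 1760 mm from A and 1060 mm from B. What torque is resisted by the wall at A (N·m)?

41300 N·m

With uniform GJ and both ends fixed, compatibility θ_AC = θ_CB gives T_A·a = T_B·b, together with T_A + T_B = T₀.
T_A = T₀·b/(a+b) = 110000·1060/2820 = 41350 N·m; T_B = 68650 N·m.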